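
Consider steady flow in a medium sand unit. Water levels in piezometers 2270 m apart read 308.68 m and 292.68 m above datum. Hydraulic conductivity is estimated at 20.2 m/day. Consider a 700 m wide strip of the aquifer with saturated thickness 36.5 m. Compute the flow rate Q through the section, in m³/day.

Cross-sectional area A = 700 × 36.5 = 25550 m².
Hydraulic gradient i = (308.68 − 292.68) / 2270 = 16 / 2270 = 0.007048.
Darcy's law: Q = K · A · i = 20.20 × 25550 × 0.007048 = 3638 m³/day.

3640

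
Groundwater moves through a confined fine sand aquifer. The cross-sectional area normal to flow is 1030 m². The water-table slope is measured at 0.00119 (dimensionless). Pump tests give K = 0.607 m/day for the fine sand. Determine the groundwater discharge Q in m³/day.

0.744

Hydraulic gradient i = 0.00119.
Darcy's law: Q = K · A · i = 0.6070 × 1030 × 0.001190 = 0.7440 m³/day.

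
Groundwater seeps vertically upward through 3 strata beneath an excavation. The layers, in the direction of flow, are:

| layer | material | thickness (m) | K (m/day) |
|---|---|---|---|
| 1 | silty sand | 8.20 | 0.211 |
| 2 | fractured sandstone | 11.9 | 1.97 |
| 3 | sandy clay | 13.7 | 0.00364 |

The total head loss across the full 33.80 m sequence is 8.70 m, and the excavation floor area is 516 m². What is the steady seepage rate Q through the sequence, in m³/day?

1.18

Flow is perpendicular to layering, so the layers act in series and the equivalent K is the thickness-weighted harmonic mean.
Total thickness L = 8.20 + 11.9 + 13.7 = 33.80 m.
Σ(b_i/K_i) = 8.20/0.211 + 11.9/1.97 + 13.7/0.00364 = 3809 d.
K_eq = L / Σ(b_i/K_i) = 33.80 / 3809 = 0.008875 m/day.
Q = K_eq · A · (Δh/L) = 0.008875 × 516 × (8.70/33.80) = 1.179 m³/day.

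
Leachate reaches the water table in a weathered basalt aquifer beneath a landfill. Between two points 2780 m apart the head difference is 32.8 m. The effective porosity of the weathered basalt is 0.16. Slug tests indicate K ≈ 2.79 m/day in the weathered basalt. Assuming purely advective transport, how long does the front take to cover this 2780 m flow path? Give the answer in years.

37.0

Hydraulic gradient i = Δh / L = 32.8 / 2780 = 0.01180.
Darcy flux q = K · i = 2.790 × 0.01180 = 0.03292 m/day.
Seepage velocity v = q / n_e = 0.03292 / 0.16 = 0.2057 m/day.
Travel time t = L / v = 2780 / 0.2057 = 13512 days = 36.99 years.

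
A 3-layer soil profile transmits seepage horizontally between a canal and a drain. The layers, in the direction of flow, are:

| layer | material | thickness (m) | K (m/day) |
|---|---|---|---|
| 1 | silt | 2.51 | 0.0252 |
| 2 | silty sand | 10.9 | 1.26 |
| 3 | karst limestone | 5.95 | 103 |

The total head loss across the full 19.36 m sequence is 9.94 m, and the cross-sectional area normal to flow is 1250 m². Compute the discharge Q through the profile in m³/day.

Flow is perpendicular to layering, so the layers act in series and the equivalent K is the thickness-weighted harmonic mean.
Total thickness L = 2.51 + 10.9 + 5.95 = 19.36 m.
Σ(b_i/K_i) = 2.51/0.0252 + 10.9/1.26 + 5.95/103 = 108.3 d.
K_eq = L / Σ(b_i/K_i) = 19.36 / 108.3 = 0.1787 m/day.
Q = K_eq · A · (Δh/L) = 0.1787 × 1250 × (9.94/19.36) = 114.7 m³/day.

115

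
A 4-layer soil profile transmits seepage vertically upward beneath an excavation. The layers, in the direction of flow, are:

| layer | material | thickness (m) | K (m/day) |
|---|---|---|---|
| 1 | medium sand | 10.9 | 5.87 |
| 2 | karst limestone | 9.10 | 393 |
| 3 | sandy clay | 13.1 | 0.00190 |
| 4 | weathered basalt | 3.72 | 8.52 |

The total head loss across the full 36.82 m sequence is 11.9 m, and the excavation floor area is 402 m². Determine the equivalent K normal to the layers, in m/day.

Flow is perpendicular to layering, so the layers act in series and the equivalent K is the thickness-weighted harmonic mean.
Total thickness L = 10.9 + 9.10 + 13.1 + 3.72 = 36.82 m.
Σ(b_i/K_i) = 10.9/5.87 + 9.10/393 + 13.1/0.00190 + 3.72/8.52 = 6897 d.
K_eq = L / Σ(b_i/K_i) = 36.82 / 6897 = 0.005339 m/day.

0.00534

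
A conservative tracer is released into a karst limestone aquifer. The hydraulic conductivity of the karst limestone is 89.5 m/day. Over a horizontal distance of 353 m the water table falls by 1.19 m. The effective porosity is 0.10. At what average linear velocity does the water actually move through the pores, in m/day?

3.02

Hydraulic gradient i = Δh / L = 1.19 / 353 = 0.003371.
Darcy flux q = K · i = 89.50 × 0.003371 = 0.3017 m/day.
Seepage velocity v = q / n_e = 0.3017 / 0.10 = 3.017 m/day.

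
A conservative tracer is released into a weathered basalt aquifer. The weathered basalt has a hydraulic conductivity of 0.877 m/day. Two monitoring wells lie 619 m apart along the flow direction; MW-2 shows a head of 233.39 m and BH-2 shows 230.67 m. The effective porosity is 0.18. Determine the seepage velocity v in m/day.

0.0214

Hydraulic gradient i = (233.39 − 230.67) / 619 = 2.72 / 619 = 0.004394.
Darcy flux q = K · i = 0.8770 × 0.004394 = 0.003854 m/day.
Seepage velocity v = q / n_e = 0.003854 / 0.18 = 0.02141 m/day.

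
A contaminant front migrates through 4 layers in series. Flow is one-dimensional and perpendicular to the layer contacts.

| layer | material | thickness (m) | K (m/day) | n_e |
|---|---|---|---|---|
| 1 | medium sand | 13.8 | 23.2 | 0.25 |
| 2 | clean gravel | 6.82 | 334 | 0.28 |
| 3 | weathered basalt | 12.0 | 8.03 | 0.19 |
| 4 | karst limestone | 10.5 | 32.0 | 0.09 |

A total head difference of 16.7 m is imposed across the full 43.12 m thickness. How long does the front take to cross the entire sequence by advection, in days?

1.25

With flow normal to the layers, continuity requires the same specific discharge q through every layer.
Σ(b_i/K_i) = 13.8/23.2 + 6.82/334 + 12.0/8.03 + 10.5/32.0 = 2.438 d.
q = Δh / Σ(b_i/K_i) = 16.7 / 2.438 = 6.851 m/day.
In each layer the seepage velocity is v_i = q/n_i, so the layer transit time is t_i = b_i·n_i / q:
  layer 1 (medium sand): t_1 = 13.8 × 0.25 / 6.851 = 0.5036 d
  layer 2 (clean gravel): t_2 = 6.82 × 0.28 / 6.851 = 0.2788 d
  layer 3 (weathered basalt): t_3 = 12.0 × 0.19 / 6.851 = 0.3328 d
  layer 4 (karst limestone): t_4 = 10.5 × 0.09 / 6.851 = 0.1379 d
Total t = Σ t_i = 1.253 days.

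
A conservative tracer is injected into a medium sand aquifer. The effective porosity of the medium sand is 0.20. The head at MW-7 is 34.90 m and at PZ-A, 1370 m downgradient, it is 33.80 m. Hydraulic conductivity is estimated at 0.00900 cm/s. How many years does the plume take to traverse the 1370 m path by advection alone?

120

Convert K: 0.00900 cm/s × 864 = 7.776 m/day.
Hydraulic gradient i = (34.90 − 33.80) / 1370 = 1.1 / 1370 = 0.0008029.
Darcy flux q = K · i = 7.776 × 0.0008029 = 0.006244 m/day.
Seepage velocity v = q / n_e = 0.006244 / 0.20 = 0.03122 m/day.
Travel time t = L / v = 1370 / 0.03122 = 43886 days = 120.2 years.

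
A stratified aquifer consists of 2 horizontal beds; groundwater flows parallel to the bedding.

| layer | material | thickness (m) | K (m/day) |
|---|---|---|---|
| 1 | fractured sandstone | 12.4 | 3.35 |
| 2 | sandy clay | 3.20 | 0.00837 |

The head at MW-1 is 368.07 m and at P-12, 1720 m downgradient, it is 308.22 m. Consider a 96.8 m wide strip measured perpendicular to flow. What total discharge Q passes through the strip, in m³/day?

Flow is parallel to layering, so each bed carries its own Darcy discharge and the transmissivities add.
Σ(K_i·b_i) = 3.35×12.4 + 0.00837×3.20 = 41.57 m²/day.
Hydraulic gradient i = (368.07 − 308.22) / 1720 = 59.85 / 1720 = 0.03480.
Q = Σ(K_i·b_i) · W · i = 41.57 × 96.8 × 0.03480 = 140.0 m³/day.

140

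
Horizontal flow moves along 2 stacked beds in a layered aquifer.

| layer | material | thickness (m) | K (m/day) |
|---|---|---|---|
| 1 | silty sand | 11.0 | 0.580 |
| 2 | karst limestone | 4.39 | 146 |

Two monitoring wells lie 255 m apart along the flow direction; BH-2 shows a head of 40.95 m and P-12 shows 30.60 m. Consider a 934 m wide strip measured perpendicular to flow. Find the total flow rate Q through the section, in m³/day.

24500

Flow is parallel to layering, so each bed carries its own Darcy discharge and the transmissivities add.
Σ(K_i·b_i) = 0.580×11.0 + 146×4.39 = 647.3 m²/day.
Hydraulic gradient i = (40.95 − 30.60) / 255 = 10.35 / 255 = 0.04059.
Q = Σ(K_i·b_i) · W · i = 647.3 × 934 × 0.04059 = 24540 m³/day.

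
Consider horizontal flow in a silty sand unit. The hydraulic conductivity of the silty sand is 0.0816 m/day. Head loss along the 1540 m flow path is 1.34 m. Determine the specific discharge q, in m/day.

7.10e-05

Hydraulic gradient i = Δh / L = 1.34 / 1540 = 0.0008701.
Specific discharge q = K · i = 0.08160 × 0.0008701 = 7.100e-05 m/day.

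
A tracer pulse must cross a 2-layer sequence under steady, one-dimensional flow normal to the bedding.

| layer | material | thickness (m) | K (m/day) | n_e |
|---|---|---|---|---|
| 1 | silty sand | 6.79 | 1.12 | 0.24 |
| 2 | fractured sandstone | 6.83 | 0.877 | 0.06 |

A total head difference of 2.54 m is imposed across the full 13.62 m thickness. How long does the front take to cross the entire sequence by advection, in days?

11.1

With flow normal to the layers, continuity requires the same specific discharge q through every layer.
Σ(b_i/K_i) = 6.79/1.12 + 6.83/0.877 = 13.85 d.
q = Δh / Σ(b_i/K_i) = 2.54 / 13.85 = 0.1834 m/day.
In each layer the seepage velocity is v_i = q/n_i, so the layer transit time is t_i = b_i·n_i / q:
  layer 1 (silty sand): t_1 = 6.79 × 0.24 / 0.1834 = 8.886 d
  layer 2 (fractured sandstone): t_2 = 6.83 × 0.06 / 0.1834 = 2.235 d
Total t = Σ t_i = 11.12 days.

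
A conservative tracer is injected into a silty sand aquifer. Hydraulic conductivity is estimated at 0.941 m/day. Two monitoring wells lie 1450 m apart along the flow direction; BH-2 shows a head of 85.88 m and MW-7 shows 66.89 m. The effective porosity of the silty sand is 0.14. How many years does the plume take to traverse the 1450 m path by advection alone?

45.1

Hydraulic gradient i = (85.88 − 66.89) / 1450 = 18.99 / 1450 = 0.01310.
Darcy flux q = K · i = 0.9410 × 0.01310 = 0.01232 m/day.
Seepage velocity v = q / n_e = 0.01232 / 0.14 = 0.08803 m/day.
Travel time t = L / v = 1450 / 0.08803 = 16472 days = 45.10 years.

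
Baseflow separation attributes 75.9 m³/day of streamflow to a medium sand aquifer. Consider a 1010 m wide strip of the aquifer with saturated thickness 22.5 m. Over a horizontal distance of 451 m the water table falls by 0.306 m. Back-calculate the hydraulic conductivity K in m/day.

4.92

Cross-sectional area A = 1010 × 22.5 = 22725 m².
Hydraulic gradient i = Δh / L = 0.306 / 451 = 0.0006785.
From Q = K·A·i, K = Q / (A·i) = 75.9 / (22725 × 0.0006785) = 4.923 m/day.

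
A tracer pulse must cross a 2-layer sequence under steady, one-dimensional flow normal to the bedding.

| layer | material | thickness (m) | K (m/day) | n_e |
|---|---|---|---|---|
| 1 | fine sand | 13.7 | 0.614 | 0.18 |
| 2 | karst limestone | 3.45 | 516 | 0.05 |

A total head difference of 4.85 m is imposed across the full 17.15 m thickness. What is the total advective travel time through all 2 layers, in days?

With flow normal to the layers, continuity requires the same specific discharge q through every layer.
Σ(b_i/K_i) = 13.7/0.614 + 3.45/516 = 22.32 d.
q = Δh / Σ(b_i/K_i) = 4.85 / 22.32 = 0.2173 m/day.
In each layer the seepage velocity is v_i = q/n_i, so the layer transit time is t_i = b_i·n_i / q:
  layer 1 (fine sand): t_1 = 13.7 × 0.18 / 0.2173 = 11.35 d
  layer 2 (karst limestone): t_2 = 3.45 × 0.05 / 0.2173 = 0.7938 d
Total t = Σ t_i = 12.14 days.

12.1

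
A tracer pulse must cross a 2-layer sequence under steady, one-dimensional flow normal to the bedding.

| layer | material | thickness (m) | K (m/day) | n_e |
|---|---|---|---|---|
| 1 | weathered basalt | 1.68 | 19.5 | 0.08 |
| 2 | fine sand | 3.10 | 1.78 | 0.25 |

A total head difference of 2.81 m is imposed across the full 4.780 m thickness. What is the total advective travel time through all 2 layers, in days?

With flow normal to the layers, continuity requires the same specific discharge q through every layer.
Σ(b_i/K_i) = 1.68/19.5 + 3.10/1.78 = 1.828 d.
q = Δh / Σ(b_i/K_i) = 2.81 / 1.828 = 1.537 m/day.
In each layer the seepage velocity is v_i = q/n_i, so the layer transit time is t_i = b_i·n_i / q:
  layer 1 (weathered basalt): t_1 = 1.68 × 0.08 / 1.537 = 0.08742 d
  layer 2 (fine sand): t_2 = 3.10 × 0.25 / 1.537 = 0.5041 d
Total t = Σ t_i = 0.5915 days.

0.592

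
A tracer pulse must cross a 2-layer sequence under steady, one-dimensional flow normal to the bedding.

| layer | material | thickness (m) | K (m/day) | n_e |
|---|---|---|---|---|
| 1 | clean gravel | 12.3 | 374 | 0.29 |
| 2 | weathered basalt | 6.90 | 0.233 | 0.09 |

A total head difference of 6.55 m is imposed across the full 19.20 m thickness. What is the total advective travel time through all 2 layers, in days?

19.0

With flow normal to the layers, continuity requires the same specific discharge q through every layer.
Σ(b_i/K_i) = 12.3/374 + 6.90/0.233 = 29.65 d.
q = Δh / Σ(b_i/K_i) = 6.55 / 29.65 = 0.2209 m/day.
In each layer the seepage velocity is v_i = q/n_i, so the layer transit time is t_i = b_i·n_i / q:
  layer 1 (clean gravel): t_1 = 12.3 × 0.29 / 0.2209 = 16.14 d
  layer 2 (weathered basalt): t_2 = 6.90 × 0.09 / 0.2209 = 2.811 d
Total t = Σ t_i = 18.96 days.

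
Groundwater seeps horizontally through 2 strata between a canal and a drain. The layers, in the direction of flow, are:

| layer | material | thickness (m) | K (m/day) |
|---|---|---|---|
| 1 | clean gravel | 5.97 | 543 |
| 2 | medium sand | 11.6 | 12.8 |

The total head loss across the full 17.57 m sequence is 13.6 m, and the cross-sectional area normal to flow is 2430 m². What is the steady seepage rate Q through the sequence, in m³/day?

Flow is perpendicular to layering, so the layers act in series and the equivalent K is the thickness-weighted harmonic mean.
Total thickness L = 5.97 + 11.6 = 17.57 m.
Σ(b_i/K_i) = 5.97/543 + 11.6/12.8 = 0.9172 d.
K_eq = L / Σ(b_i/K_i) = 17.57 / 0.9172 = 19.16 m/day.
Q = K_eq · A · (Δh/L) = 19.16 × 2430 × (13.6/17.57) = 36030 m³/day.

36000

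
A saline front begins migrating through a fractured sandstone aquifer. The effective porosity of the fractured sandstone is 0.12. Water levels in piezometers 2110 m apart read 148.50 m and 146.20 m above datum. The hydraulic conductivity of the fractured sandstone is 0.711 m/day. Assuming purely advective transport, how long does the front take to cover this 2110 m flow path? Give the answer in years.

894

Hydraulic gradient i = (148.50 − 146.20) / 2110 = 2.3 / 2110 = 0.001090.
Darcy flux q = K · i = 0.7110 × 0.001090 = 0.0007750 m/day.
Seepage velocity v = q / n_e = 0.0007750 / 0.12 = 0.006459 m/day.
Travel time t = L / v = 2110 / 0.006459 = 3.267e+05 days = 894.5 years.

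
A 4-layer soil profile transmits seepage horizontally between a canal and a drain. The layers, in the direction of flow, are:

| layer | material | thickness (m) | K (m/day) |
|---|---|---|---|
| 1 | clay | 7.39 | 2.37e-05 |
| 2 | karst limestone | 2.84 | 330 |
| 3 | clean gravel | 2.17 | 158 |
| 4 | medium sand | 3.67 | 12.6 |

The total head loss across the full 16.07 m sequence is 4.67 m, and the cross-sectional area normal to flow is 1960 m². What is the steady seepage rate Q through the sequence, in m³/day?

Flow is perpendicular to layering, so the layers act in series and the equivalent K is the thickness-weighted harmonic mean.
Total thickness L = 7.39 + 2.84 + 2.17 + 3.67 = 16.07 m.
Σ(b_i/K_i) = 7.39/2.37e-05 + 2.84/330 + 2.17/158 + 3.67/12.6 = 3.118e+05 d.
K_eq = L / Σ(b_i/K_i) = 16.07 / 3.118e+05 = 5.154e-05 m/day.
Q = K_eq · A · (Δh/L) = 5.154e-05 × 1960 × (4.67/16.07) = 0.02935 m³/day.

0.0294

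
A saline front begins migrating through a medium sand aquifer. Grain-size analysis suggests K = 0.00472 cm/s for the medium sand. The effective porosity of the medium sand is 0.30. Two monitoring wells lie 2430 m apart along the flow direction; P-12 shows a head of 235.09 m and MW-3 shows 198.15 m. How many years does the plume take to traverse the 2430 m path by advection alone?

Convert K: 0.00472 cm/s × 864 = 4.078 m/day.
Hydraulic gradient i = (235.09 − 198.15) / 2430 = 36.94 / 2430 = 0.01520.
Darcy flux q = K · i = 4.078 × 0.01520 = 0.06199 m/day.
Seepage velocity v = q / n_e = 0.06199 / 0.30 = 0.2066 m/day.
Travel time t = L / v = 2430 / 0.2066 = 11759 days = 32.20 years.

32.2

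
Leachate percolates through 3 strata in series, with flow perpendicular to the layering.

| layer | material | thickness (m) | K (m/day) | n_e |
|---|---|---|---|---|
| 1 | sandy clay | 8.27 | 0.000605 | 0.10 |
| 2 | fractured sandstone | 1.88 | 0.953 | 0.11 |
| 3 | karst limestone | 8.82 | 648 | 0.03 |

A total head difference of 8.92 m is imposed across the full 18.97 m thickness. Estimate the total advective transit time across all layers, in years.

With flow normal to the layers, continuity requires the same specific discharge q through every layer.
Σ(b_i/K_i) = 8.27/0.000605 + 1.88/0.953 + 8.82/648 = 13671 d.
q = Δh / Σ(b_i/K_i) = 8.92 / 13671 = 0.0006525 m/day.
In each layer the seepage velocity is v_i = q/n_i, so the layer transit time is t_i = b_i·n_i / q:
  layer 1 (sandy clay): t_1 = 8.27 × 0.10 / 0.0006525 = 1268 d
  layer 2 (fractured sandstone): t_2 = 1.88 × 0.11 / 0.0006525 = 317.0 d
  layer 3 (karst limestone): t_3 = 8.82 × 0.03 / 0.0006525 = 405.5 d
Total t = Σ t_i = 1990 days = 5.448 years.

5.45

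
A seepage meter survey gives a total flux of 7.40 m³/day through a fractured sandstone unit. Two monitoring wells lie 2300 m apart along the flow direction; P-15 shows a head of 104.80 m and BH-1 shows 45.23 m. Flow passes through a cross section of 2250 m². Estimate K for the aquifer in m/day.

0.127

Hydraulic gradient i = (104.80 − 45.23) / 2300 = 59.57 / 2300 = 0.02590.
From Q = K·A·i, K = Q / (A·i) = 7.40 / (2250 × 0.02590) = 0.1270 m/day.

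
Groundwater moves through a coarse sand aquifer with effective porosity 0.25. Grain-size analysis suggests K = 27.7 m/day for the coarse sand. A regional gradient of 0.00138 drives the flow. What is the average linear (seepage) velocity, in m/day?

0.153

Hydraulic gradient i = 0.00138.
Darcy flux q = K · i = 27.70 × 0.001380 = 0.03823 m/day.
Seepage velocity v = q / n_e = 0.03823 / 0.25 = 0.1529 m/day.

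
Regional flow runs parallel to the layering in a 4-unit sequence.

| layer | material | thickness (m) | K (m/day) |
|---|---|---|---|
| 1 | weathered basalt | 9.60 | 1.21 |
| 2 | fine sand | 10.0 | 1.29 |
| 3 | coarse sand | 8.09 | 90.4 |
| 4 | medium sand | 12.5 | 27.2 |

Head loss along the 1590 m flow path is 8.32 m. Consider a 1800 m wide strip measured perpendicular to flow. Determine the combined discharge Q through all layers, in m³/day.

Flow is parallel to layering, so each bed carries its own Darcy discharge and the transmissivities add.
Σ(K_i·b_i) = 1.21×9.60 + 1.29×10.0 + 90.4×8.09 + 27.2×12.5 = 1096 m²/day.
Hydraulic gradient i = Δh / L = 8.32 / 1590 = 0.005233.
Q = Σ(K_i·b_i) · W · i = 1096 × 1800 × 0.005233 = 10322 m³/day.

10300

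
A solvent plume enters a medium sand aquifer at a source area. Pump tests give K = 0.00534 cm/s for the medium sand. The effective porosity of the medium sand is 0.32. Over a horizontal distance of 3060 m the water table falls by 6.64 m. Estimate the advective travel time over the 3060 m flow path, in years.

268

Convert K: 0.00534 cm/s × 864 = 4.614 m/day.
Hydraulic gradient i = Δh / L = 6.64 / 3060 = 0.002170.
Darcy flux q = K · i = 4.614 × 0.002170 = 0.01001 m/day.
Seepage velocity v = q / n_e = 0.01001 / 0.32 = 0.03129 m/day.
Travel time t = L / v = 3060 / 0.03129 = 97807 days = 267.8 years.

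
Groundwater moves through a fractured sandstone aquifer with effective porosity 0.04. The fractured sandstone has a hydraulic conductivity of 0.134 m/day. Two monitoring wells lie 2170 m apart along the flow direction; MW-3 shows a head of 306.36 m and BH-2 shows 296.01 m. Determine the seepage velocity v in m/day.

Hydraulic gradient i = (306.36 − 296.01) / 2170 = 10.35 / 2170 = 0.004770.
Darcy flux q = K · i = 0.1340 × 0.004770 = 0.0006391 m/day.
Seepage velocity v = q / n_e = 0.0006391 / 0.04 = 0.01598 m/day.

0.0160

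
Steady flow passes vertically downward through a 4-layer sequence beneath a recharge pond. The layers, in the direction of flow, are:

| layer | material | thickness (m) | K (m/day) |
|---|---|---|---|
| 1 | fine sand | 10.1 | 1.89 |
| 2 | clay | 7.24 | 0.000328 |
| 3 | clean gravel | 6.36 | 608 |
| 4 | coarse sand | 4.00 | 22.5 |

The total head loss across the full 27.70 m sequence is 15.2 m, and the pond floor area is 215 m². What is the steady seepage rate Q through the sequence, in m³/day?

0.148

Flow is perpendicular to layering, so the layers act in series and the equivalent K is the thickness-weighted harmonic mean.
Total thickness L = 10.1 + 7.24 + 6.36 + 4.00 = 27.70 m.
Σ(b_i/K_i) = 10.1/1.89 + 7.24/0.000328 + 6.36/608 + 4.00/22.5 = 22079 d.
K_eq = L / Σ(b_i/K_i) = 27.70 / 22079 = 0.001255 m/day.
Q = K_eq · A · (Δh/L) = 0.001255 × 215 × (15.2/27.70) = 0.1480 m³/day.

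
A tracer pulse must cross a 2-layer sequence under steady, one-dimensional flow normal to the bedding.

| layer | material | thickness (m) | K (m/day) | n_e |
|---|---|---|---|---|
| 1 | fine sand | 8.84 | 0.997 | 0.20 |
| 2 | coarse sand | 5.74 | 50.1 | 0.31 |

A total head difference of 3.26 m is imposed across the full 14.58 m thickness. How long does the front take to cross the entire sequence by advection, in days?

9.77

With flow normal to the layers, continuity requires the same specific discharge q through every layer.
Σ(b_i/K_i) = 8.84/0.997 + 5.74/50.1 = 8.981 d.
q = Δh / Σ(b_i/K_i) = 3.26 / 8.981 = 0.3630 m/day.
In each layer the seepage velocity is v_i = q/n_i, so the layer transit time is t_i = b_i·n_i / q:
  layer 1 (fine sand): t_1 = 8.84 × 0.20 / 0.3630 = 4.871 d
  layer 2 (coarse sand): t_2 = 5.74 × 0.31 / 0.3630 = 4.902 d
Total t = Σ t_i = 9.773 days.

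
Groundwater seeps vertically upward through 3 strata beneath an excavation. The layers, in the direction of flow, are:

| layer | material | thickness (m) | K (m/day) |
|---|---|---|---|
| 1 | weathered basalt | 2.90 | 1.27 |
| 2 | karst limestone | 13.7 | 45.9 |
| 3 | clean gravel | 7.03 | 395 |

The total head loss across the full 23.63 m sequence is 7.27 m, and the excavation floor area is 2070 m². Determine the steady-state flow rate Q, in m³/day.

5790

Flow is perpendicular to layering, so the layers act in series and the equivalent K is the thickness-weighted harmonic mean.
Total thickness L = 2.90 + 13.7 + 7.03 = 23.63 m.
Σ(b_i/K_i) = 2.90/1.27 + 13.7/45.9 + 7.03/395 = 2.600 d.
K_eq = L / Σ(b_i/K_i) = 23.63 / 2.600 = 9.089 m/day.
Q = K_eq · A · (Δh/L) = 9.089 × 2070 × (7.27/23.63) = 5789 m³/day.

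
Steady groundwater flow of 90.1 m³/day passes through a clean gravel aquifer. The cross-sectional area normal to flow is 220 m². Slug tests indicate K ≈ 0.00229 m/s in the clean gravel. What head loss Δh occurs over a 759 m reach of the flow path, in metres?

Convert K: 0.00229 m/s × 86400 = 197.9 m/day.
From Q = K·A·i, i = Q / (K·A) = 90.1 / (197.9 × 220.0) = 0.002070.
Head loss Δh = i · L = 0.002070 × 759 = 1.571 m.

1.57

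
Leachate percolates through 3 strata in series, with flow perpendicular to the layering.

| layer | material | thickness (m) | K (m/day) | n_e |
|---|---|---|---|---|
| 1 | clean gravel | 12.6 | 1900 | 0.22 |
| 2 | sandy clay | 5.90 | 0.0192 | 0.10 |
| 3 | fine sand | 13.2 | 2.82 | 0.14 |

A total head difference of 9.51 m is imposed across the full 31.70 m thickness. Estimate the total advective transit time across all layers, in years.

With flow normal to the layers, continuity requires the same specific discharge q through every layer.
Σ(b_i/K_i) = 12.6/1900 + 5.90/0.0192 + 13.2/2.82 = 312.0 d.
q = Δh / Σ(b_i/K_i) = 9.51 / 312.0 = 0.03048 m/day.
In each layer the seepage velocity is v_i = q/n_i, so the layer transit time is t_i = b_i·n_i / q:
  layer 1 (clean gravel): t_1 = 12.6 × 0.22 / 0.03048 = 90.94 d
  layer 2 (sandy clay): t_2 = 5.90 × 0.10 / 0.03048 = 19.36 d
  layer 3 (fine sand): t_3 = 13.2 × 0.14 / 0.03048 = 60.62 d
Total t = Σ t_i = 170.9 days = 0.4679 years.

0.468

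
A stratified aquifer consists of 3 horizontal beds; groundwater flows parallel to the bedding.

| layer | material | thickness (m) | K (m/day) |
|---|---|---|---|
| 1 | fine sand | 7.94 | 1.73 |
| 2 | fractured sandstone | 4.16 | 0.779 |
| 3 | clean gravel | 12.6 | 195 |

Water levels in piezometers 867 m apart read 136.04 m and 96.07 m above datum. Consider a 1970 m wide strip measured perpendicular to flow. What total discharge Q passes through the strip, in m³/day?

225000

Flow is parallel to layering, so each bed carries its own Darcy discharge and the transmissivities add.
Σ(K_i·b_i) = 1.73×7.94 + 0.779×4.16 + 195×12.6 = 2474 m²/day.
Hydraulic gradient i = (136.04 − 96.07) / 867 = 39.97 / 867 = 0.04610.
Q = Σ(K_i·b_i) · W · i = 2474 × 1970 × 0.04610 = 2.247e+05 m³/day.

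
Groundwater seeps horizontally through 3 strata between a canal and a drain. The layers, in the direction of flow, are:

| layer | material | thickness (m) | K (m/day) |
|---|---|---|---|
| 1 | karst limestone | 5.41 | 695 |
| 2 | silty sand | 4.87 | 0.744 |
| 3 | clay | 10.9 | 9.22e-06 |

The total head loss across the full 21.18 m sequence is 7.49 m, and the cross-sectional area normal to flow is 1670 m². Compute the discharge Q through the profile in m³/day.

0.0106

Flow is perpendicular to layering, so the layers act in series and the equivalent K is the thickness-weighted harmonic mean.
Total thickness L = 5.41 + 4.87 + 10.9 = 21.18 m.
Σ(b_i/K_i) = 5.41/695 + 4.87/0.744 + 10.9/9.22e-06 = 1.182e+06 d.
K_eq = L / Σ(b_i/K_i) = 21.18 / 1.182e+06 = 1.792e-05 m/day.
Q = K_eq · A · (Δh/L) = 1.792e-05 × 1670 × (7.49/21.18) = 0.01058 m³/day.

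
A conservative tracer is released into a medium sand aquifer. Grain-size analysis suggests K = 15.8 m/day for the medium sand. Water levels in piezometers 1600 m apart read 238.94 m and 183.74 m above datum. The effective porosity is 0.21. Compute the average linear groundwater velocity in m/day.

Hydraulic gradient i = (238.94 − 183.74) / 1600 = 55.2 / 1600 = 0.03450.
Darcy flux q = K · i = 15.80 × 0.03450 = 0.5451 m/day.
Seepage velocity v = q / n_e = 0.5451 / 0.21 = 2.596 m/day.

2.60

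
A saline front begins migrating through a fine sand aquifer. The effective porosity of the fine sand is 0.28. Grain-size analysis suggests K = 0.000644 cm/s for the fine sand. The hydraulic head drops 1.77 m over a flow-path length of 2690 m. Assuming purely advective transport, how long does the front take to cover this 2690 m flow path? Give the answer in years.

5630

Convert K: 0.000644 cm/s × 864 = 0.5564 m/day.
Hydraulic gradient i = Δh / L = 1.77 / 2690 = 0.0006580.
Darcy flux q = K · i = 0.5564 × 0.0006580 = 0.0003661 m/day.
Seepage velocity v = q / n_e = 0.0003661 / 0.28 = 0.001308 m/day.
Travel time t = L / v = 2690 / 0.001308 = 2.057e+06 days = 5632 years.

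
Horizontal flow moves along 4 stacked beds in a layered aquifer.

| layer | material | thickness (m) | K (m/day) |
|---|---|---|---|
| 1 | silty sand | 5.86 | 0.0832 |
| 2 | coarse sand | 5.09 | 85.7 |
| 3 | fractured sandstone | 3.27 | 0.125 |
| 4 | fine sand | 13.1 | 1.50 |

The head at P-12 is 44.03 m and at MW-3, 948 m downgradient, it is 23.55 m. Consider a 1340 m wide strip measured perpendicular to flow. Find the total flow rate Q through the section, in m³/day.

Flow is parallel to layering, so each bed carries its own Darcy discharge and the transmissivities add.
Σ(K_i·b_i) = 0.0832×5.86 + 85.7×5.09 + 0.125×3.27 + 1.50×13.1 = 456.8 m²/day.
Hydraulic gradient i = (44.03 − 23.55) / 948 = 20.48 / 948 = 0.02160.
Q = Σ(K_i·b_i) · W · i = 456.8 × 1340 × 0.02160 = 13223 m³/day.

13200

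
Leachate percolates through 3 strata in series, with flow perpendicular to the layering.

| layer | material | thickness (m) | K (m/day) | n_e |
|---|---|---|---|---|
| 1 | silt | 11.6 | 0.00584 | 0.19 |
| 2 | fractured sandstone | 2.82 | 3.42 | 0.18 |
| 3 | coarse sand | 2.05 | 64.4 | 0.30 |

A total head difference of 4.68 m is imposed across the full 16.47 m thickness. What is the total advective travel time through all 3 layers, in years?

3.87

With flow normal to the layers, continuity requires the same specific discharge q through every layer.
Σ(b_i/K_i) = 11.6/0.00584 + 2.82/3.42 + 2.05/64.4 = 1987 d.
q = Δh / Σ(b_i/K_i) = 4.68 / 1987 = 0.002355 m/day.
In each layer the seepage velocity is v_i = q/n_i, so the layer transit time is t_i = b_i·n_i / q:
  layer 1 (silt): t_1 = 11.6 × 0.19 / 0.002355 = 935.8 d
  layer 2 (fractured sandstone): t_2 = 2.82 × 0.18 / 0.002355 = 215.5 d
  layer 3 (coarse sand): t_3 = 2.05 × 0.30 / 0.002355 = 261.1 d
Total t = Σ t_i = 1412 days = 3.867 years.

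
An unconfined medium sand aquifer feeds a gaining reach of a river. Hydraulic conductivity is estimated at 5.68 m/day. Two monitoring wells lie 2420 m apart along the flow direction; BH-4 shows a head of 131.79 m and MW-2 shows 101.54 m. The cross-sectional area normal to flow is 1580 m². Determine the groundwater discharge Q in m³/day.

112

Hydraulic gradient i = (131.79 − 101.54) / 2420 = 30.25 / 2420 = 0.01250.
Darcy's law: Q = K · A · i = 5.680 × 1580 × 0.01250 = 112.2 m³/day.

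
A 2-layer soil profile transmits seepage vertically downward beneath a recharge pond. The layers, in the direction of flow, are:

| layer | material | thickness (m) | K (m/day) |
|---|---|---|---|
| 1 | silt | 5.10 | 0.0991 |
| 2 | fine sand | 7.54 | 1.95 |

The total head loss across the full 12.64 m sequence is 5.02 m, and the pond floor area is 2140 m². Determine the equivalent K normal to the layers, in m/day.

0.228

Flow is perpendicular to layering, so the layers act in series and the equivalent K is the thickness-weighted harmonic mean.
Total thickness L = 5.10 + 7.54 = 12.64 m.
Σ(b_i/K_i) = 5.10/0.0991 + 7.54/1.95 = 55.33 d.
K_eq = L / Σ(b_i/K_i) = 12.64 / 55.33 = 0.2284 m/day.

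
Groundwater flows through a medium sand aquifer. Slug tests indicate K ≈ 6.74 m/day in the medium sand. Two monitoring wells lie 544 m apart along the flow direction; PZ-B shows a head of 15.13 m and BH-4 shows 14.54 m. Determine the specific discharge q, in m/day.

0.00731

Hydraulic gradient i = (15.13 − 14.54) / 544 = 0.59 / 544 = 0.001085.
Specific discharge q = K · i = 6.740 × 0.001085 = 0.007310 m/day.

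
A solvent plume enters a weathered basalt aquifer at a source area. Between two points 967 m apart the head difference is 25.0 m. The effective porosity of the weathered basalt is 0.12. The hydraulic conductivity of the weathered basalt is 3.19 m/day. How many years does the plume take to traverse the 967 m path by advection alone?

3.85

Hydraulic gradient i = Δh / L = 25.0 / 967 = 0.02585.
Darcy flux q = K · i = 3.190 × 0.02585 = 0.08247 m/day.
Seepage velocity v = q / n_e = 0.08247 / 0.12 = 0.6873 m/day.
Travel time t = L / v = 967 / 0.6873 = 1407 days = 3.852 years.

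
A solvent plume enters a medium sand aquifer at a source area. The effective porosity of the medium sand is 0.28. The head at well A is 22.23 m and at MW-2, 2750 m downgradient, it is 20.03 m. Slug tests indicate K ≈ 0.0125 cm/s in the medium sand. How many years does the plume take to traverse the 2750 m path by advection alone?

Convert K: 0.0125 cm/s × 864 = 10.80 m/day.
Hydraulic gradient i = (22.23 − 20.03) / 2750 = 2.2 / 2750 = 0.0008000.
Darcy flux q = K · i = 10.80 × 0.0008000 = 0.008640 m/day.
Seepage velocity v = q / n_e = 0.008640 / 0.28 = 0.03086 m/day.
Travel time t = L / v = 2750 / 0.03086 = 89120 days = 244.0 years.

244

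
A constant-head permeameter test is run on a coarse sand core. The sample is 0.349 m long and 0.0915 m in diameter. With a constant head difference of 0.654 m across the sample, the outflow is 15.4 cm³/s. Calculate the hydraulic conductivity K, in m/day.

Cross-sectional area A = π·(d/2)² = π × (0.0915/2)² = 0.006576 m².
Convert discharge: 15.4 cm³/s = 1.540e-05 m³/s.
Darcy's law rearranged: K = Q·L / (A·Δh) = 1.540e-05 × 0.349 / (0.006576 × 0.654) = 0.001250 m/s = 108.0 m/day.

108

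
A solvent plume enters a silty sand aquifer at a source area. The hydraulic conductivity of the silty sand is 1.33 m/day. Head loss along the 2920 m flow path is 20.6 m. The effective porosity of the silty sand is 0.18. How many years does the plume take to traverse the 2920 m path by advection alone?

Hydraulic gradient i = Δh / L = 20.6 / 2920 = 0.007055.
Darcy flux q = K · i = 1.330 × 0.007055 = 0.009383 m/day.
Seepage velocity v = q / n_e = 0.009383 / 0.18 = 0.05213 m/day.
Travel time t = L / v = 2920 / 0.05213 = 56017 days = 153.4 years.

153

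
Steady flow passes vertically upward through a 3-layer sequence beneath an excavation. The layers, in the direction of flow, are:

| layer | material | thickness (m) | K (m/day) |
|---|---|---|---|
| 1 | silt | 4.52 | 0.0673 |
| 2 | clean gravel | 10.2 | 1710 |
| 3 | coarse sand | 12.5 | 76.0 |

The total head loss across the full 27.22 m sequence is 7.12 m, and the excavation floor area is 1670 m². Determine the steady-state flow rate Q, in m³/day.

Flow is perpendicular to layering, so the layers act in series and the equivalent K is the thickness-weighted harmonic mean.
Total thickness L = 4.52 + 10.2 + 12.5 = 27.22 m.
Σ(b_i/K_i) = 4.52/0.0673 + 10.2/1710 + 12.5/76.0 = 67.33 d.
K_eq = L / Σ(b_i/K_i) = 27.22 / 67.33 = 0.4043 m/day.
Q = K_eq · A · (Δh/L) = 0.4043 × 1670 × (7.12/27.22) = 176.6 m³/day.

177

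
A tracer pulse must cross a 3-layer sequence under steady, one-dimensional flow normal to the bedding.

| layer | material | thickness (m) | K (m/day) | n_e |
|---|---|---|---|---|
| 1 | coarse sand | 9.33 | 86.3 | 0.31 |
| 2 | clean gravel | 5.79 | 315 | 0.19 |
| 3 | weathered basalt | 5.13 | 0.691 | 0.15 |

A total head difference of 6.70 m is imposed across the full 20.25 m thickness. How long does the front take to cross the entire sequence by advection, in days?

5.37

With flow normal to the layers, continuity requires the same specific discharge q through every layer.
Σ(b_i/K_i) = 9.33/86.3 + 5.79/315 + 5.13/0.691 = 7.551 d.
q = Δh / Σ(b_i/K_i) = 6.70 / 7.551 = 0.8874 m/day.
In each layer the seepage velocity is v_i = q/n_i, so the layer transit time is t_i = b_i·n_i / q:
  layer 1 (coarse sand): t_1 = 9.33 × 0.31 / 0.8874 = 3.259 d
  layer 2 (clean gravel): t_2 = 5.79 × 0.19 / 0.8874 = 1.240 d
  layer 3 (weathered basalt): t_3 = 5.13 × 0.15 / 0.8874 = 0.8672 d
Total t = Σ t_i = 5.366 days.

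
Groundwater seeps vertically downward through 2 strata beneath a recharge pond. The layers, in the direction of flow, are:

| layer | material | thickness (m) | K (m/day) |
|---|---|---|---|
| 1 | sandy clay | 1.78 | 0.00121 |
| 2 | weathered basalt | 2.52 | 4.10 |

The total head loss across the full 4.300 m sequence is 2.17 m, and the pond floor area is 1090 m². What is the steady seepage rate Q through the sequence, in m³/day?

1.61

Flow is perpendicular to layering, so the layers act in series and the equivalent K is the thickness-weighted harmonic mean.
Total thickness L = 1.78 + 2.52 = 4.300 m.
Σ(b_i/K_i) = 1.78/0.00121 + 2.52/4.10 = 1472 d.
K_eq = L / Σ(b_i/K_i) = 4.300 / 1472 = 0.002922 m/day.
Q = K_eq · A · (Δh/L) = 0.002922 × 1090 × (2.17/4.300) = 1.607 m³/day.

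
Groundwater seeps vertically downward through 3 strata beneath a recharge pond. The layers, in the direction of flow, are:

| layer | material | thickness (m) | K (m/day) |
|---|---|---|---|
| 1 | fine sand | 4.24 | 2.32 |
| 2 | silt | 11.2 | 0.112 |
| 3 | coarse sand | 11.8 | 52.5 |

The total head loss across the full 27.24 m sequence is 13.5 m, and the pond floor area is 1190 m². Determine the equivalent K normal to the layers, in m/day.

Flow is perpendicular to layering, so the layers act in series and the equivalent K is the thickness-weighted harmonic mean.
Total thickness L = 4.24 + 11.2 + 11.8 = 27.24 m.
Σ(b_i/K_i) = 4.24/2.32 + 11.2/0.112 + 11.8/52.5 = 102.1 d.
K_eq = L / Σ(b_i/K_i) = 27.24 / 102.1 = 0.2669 m/day.

0.267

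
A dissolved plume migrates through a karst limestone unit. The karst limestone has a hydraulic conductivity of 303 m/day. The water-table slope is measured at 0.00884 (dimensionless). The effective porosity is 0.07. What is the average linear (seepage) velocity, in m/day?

Hydraulic gradient i = 0.00884.
Darcy flux q = K · i = 303.0 × 0.008840 = 2.679 m/day.
Seepage velocity v = q / n_e = 2.679 / 0.07 = 38.26 m/day.

38.3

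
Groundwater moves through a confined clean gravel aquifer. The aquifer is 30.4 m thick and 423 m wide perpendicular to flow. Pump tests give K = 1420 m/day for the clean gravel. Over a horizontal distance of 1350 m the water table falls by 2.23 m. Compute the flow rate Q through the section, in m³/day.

30200

Cross-sectional area A = 423 × 30.4 = 12859 m².
Hydraulic gradient i = Δh / L = 2.23 / 1350 = 0.001652.
Darcy's law: Q = K · A · i = 1420 × 12859 × 0.001652 = 30163 m³/day.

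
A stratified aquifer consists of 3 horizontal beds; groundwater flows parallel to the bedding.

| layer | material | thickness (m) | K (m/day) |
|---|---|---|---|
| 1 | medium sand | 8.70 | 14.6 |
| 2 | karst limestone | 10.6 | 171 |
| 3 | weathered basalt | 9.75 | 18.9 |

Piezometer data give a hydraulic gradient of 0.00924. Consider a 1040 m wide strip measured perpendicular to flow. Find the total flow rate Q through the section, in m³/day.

Flow is parallel to layering, so each bed carries its own Darcy discharge and the transmissivities add.
Σ(K_i·b_i) = 14.6×8.70 + 171×10.6 + 18.9×9.75 = 2124 m²/day.
Hydraulic gradient i = 0.00924.
Q = Σ(K_i·b_i) · W · i = 2124 × 1040 × 0.009240 = 20410 m³/day.

20400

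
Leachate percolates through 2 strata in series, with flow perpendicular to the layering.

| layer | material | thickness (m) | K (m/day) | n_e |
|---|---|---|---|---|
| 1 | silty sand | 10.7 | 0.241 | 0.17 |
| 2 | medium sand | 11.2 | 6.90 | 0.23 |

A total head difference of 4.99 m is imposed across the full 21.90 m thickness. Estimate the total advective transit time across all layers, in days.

40.5

With flow normal to the layers, continuity requires the same specific discharge q through every layer.
Σ(b_i/K_i) = 10.7/0.241 + 11.2/6.90 = 46.02 d.
q = Δh / Σ(b_i/K_i) = 4.99 / 46.02 = 0.1084 m/day.
In each layer the seepage velocity is v_i = q/n_i, so the layer transit time is t_i = b_i·n_i / q:
  layer 1 (silty sand): t_1 = 10.7 × 0.17 / 0.1084 = 16.78 d
  layer 2 (medium sand): t_2 = 11.2 × 0.23 / 0.1084 = 23.76 d
Total t = Σ t_i = 40.53 days.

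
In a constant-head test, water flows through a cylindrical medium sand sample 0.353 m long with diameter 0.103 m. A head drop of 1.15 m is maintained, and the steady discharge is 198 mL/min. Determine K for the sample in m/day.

Cross-sectional area A = π·(d/2)² = π × (0.103/2)² = 0.008332 m².
Convert discharge: 198 mL/min = 3.300e-06 m³/s.
Darcy's law rearranged: K = Q·L / (A·Δh) = 3.300e-06 × 0.353 / (0.008332 × 1.15) = 0.0001216 m/s = 10.50 m/day.

10.5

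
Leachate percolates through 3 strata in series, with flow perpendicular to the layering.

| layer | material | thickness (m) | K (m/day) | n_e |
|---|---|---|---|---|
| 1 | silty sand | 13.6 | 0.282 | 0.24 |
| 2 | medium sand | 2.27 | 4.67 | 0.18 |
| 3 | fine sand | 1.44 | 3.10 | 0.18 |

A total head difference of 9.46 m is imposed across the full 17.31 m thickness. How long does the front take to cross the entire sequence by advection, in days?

With flow normal to the layers, continuity requires the same specific discharge q through every layer.
Σ(b_i/K_i) = 13.6/0.282 + 2.27/4.67 + 1.44/3.10 = 49.18 d.
q = Δh / Σ(b_i/K_i) = 9.46 / 49.18 = 0.1924 m/day.
In each layer the seepage velocity is v_i = q/n_i, so the layer transit time is t_i = b_i·n_i / q:
  layer 1 (silty sand): t_1 = 13.6 × 0.24 / 0.1924 = 16.97 d
  layer 2 (medium sand): t_2 = 2.27 × 0.18 / 0.1924 = 2.124 d
  layer 3 (fine sand): t_3 = 1.44 × 0.18 / 0.1924 = 1.347 d
Total t = Σ t_i = 20.44 days.

20.4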